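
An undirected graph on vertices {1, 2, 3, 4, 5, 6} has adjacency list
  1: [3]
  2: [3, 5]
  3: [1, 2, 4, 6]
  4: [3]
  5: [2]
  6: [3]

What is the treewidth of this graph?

1

A width-1 tree decomposition is:
Bags: B1 = {2, 3}  B2 = {1, 3}  B3 = {3, 4}  B4 = {3, 6}  B5 = {2, 5}
Tree: B1–B2, B2–B3, B2–B4, B1–B5
The largest bag has 2 vertices, giving width 1; this decomposition certifies tw(G) ≤ 1. G has an edge, so its treewidth is at least 1. Hence tw(G) = 1 exactly.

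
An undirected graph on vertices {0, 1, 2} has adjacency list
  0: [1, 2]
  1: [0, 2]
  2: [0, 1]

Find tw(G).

A width-2 tree decomposition is:
Bags: B1 = {0, 1, 2}
Tree: (single bag)
A single bag containing all 3 vertices is trivially a valid decomposition of width 2. For the lower bound, the 3 vertices {0, 1, 2} are pairwise adjacent, and any tree decomposition puts a clique entirely inside one bag — forcing width ≥ 2. Combining the bounds, tw(G) = 2.

2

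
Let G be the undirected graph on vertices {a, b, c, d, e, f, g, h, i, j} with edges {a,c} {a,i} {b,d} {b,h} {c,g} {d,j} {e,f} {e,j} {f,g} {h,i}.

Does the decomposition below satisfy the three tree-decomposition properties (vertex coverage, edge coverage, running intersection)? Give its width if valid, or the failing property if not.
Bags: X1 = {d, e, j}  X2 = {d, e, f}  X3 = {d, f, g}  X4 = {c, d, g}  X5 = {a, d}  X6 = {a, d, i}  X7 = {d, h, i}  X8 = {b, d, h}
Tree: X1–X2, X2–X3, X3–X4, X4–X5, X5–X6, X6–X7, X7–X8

No — edge (c,a) lies in no bag.

A tree decomposition must satisfy three properties: every vertex lies in some bag; for every edge, both endpoints lie together in some bag; and for every vertex, the bags containing it form a connected subtree. Here edge (c,a) lies in no bag, so the decomposition is invalid.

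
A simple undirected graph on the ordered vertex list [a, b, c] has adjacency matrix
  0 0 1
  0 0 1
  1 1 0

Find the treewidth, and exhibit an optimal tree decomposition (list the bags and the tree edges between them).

Treewidth 1.
One such decomposition:
Bags: B1 = {a, c}  B2 = {b, c}
Tree: B1–B2

Each bag holds 2 vertices, so the decomposition has width 1, which upper-bounds the treewidth. Any graph with an edge has treewidth ≥ 1, and G has the edge a–c. Hence tw(G) = 1 exactly.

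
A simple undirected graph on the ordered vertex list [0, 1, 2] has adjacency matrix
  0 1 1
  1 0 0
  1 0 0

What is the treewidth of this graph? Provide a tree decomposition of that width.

Each bag holds 2 vertices, so the decomposition has width 1, which upper-bounds the treewidth. Any graph with an edge has treewidth ≥ 1, and G has the edge 2–0. Therefore the treewidth is 1.

Treewidth 1.
One optimal decomposition is:
Bags: B1 = {0, 2}  B2 = {0, 1}
Tree: B1–B2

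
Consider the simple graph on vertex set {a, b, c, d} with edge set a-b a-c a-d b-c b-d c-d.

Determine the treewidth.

3

A width-3 tree decomposition is:
Bags: B1 = {a, b, c, d}
Tree: (single bag)
A single bag containing all 4 vertices is trivially a valid decomposition of width 3. Conversely, {a, b, c, d} is a clique of size 4, and the vertices of any clique must share a bag in every tree decomposition; so some bag has ≥ 4 vertices and tw(G) ≥ 3. Hence tw(G) = 3 exactly.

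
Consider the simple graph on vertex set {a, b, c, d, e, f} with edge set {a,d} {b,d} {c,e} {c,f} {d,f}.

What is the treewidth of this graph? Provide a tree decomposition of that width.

Each bag holds 2 vertices, so the decomposition has width 1, which upper-bounds the treewidth. G has an edge, so its treewidth is at least 1. Therefore the treewidth is 1.

Treewidth 1.
Bags: B1 = {b, d}  B2 = {d, f}  B3 = {a, d}  B4 = {c, f}  B5 = {c, e}
Tree: B1–B2, B2–B3, B2–B4, B4–B5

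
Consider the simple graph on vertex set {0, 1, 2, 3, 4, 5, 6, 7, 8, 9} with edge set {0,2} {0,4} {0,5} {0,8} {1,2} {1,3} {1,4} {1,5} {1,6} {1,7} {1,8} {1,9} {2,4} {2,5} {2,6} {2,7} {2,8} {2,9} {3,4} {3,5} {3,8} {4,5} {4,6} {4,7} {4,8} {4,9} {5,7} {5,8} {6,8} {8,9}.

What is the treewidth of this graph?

4

A width-4 tree decomposition is:
Bags: B1 = {1, 2, 4, 8, 9}  B2 = {1, 2, 4, 5, 8}  B3 = {1, 2, 4, 5, 7}  B4 = {0, 2, 4, 5, 8}  B5 = {1, 2, 4, 6, 8}  B6 = {1, 3, 4, 5, 8}
Tree: B1–B2, B2–B3, B2–B4, B2–B5, B2–B6
Every bag has size at most 5, so the width is 5 − 1 = 4 and tw(G) ≤ 4. On the other hand G contains the 5-clique {0, 2, 4, 5, 8}. A clique must lie in a single bag of any decomposition, so no decomposition can have width below 4. Hence tw(G) = 4 exactly.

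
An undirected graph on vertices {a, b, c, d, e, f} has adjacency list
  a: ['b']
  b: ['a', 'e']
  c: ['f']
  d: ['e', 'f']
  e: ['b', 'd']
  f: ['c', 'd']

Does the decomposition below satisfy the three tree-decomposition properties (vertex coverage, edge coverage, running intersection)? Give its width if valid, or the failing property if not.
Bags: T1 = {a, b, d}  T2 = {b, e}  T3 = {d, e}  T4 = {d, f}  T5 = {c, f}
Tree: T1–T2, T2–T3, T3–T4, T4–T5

No — bags containing vertex d are not connected in the tree.

A tree decomposition must satisfy three properties: every vertex lies in some bag; for every edge, both endpoints lie together in some bag; and for every vertex, the bags containing it form a connected subtree. Here bags containing vertex d are not connected in the tree, so the decomposition is invalid.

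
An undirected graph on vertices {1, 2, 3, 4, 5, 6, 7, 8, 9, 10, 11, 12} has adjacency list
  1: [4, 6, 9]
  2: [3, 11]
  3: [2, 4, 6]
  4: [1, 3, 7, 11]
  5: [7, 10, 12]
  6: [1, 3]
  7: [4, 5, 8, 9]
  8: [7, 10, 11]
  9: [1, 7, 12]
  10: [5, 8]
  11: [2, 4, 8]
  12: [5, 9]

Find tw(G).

3

A width-3 tree decomposition is:
Bags: B1 = {1, 2, 3, 6}  B2 = {1, 2, 3, 4}  B3 = {1, 2, 4, 11}  B4 = {1, 4, 9, 11}  B5 = {4, 7, 9, 11}  B6 = {7, 8, 9, 11}  B7 = {7, 8, 9, 12}  B8 = {5, 7, 8, 12}  B9 = {5, 8, 10, 12}
Tree: B1–B2, B2–B3, B3–B4, B4–B5, B5–B6, B6–B7, B7–B8, B8–B9
The largest bag has 4 vertices, giving width 3; this decomposition certifies tw(G) ≤ 3. For the lower bound: the 4 vertex sets {2,3,6}, {1}, {4}, {7,8,9,11} are disjoint, each induces a connected subgraph, and every pair is joined by at least one edge of G. Contracting each set to a single vertex therefore yields K_{4} as a minor, and since treewidth is minor-monotone, tw(G) ≥ tw(K_{4}) = 3. Therefore the treewidth is 3.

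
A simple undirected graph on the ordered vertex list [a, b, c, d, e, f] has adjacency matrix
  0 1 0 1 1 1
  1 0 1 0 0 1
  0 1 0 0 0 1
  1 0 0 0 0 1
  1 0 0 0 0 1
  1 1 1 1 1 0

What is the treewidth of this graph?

A width-2 tree decomposition is:
Bags: B1 = {a, b, f}  B2 = {b, c, f}  B3 = {a, e, f}  B4 = {a, d, f}
Tree: B1–B2, B1–B3, B1–B4
Every bag has size at most 3, so the width is 3 − 1 = 2 and tw(G) ≤ 2. Conversely, {b, c, f} is a clique of size 3, and the vertices of any clique must share a bag in every tree decomposition; so some bag has ≥ 3 vertices and tw(G) ≥ 2. Therefore the treewidth is 2.

2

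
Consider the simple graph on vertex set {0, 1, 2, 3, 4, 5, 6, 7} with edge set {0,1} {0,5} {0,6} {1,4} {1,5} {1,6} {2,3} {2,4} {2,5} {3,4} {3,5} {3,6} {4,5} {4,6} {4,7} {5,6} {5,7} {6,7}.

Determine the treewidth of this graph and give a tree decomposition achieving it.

Treewidth 3.
One optimal decomposition is:
Bags: B1 = {2, 3, 4, 5}  B2 = {3, 4, 5, 6}  B3 = {1, 4, 5, 6}  B4 = {4, 5, 6, 7}  B5 = {0, 1, 5, 6}
Tree: B1–B2, B2–B3, B3–B4, B3–B5

Each bag holds 4 vertices, so the decomposition has width 3, which upper-bounds the treewidth. Conversely, {0, 1, 5, 6} is a clique of size 4, and the vertices of any clique must share a bag in every tree decomposition; so some bag has ≥ 4 vertices and tw(G) ≥ 3. Combining the bounds, tw(G) = 3.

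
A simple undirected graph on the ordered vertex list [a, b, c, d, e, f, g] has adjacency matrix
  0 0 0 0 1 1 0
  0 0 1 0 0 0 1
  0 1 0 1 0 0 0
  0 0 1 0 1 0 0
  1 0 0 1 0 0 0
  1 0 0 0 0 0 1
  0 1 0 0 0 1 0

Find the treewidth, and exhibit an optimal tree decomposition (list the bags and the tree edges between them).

Treewidth 2.
One optimal decomposition is:
Bags: B1 = {a, f, g}  B2 = {a, e, g}  B3 = {d, e, g}  B4 = {c, d, g}  B5 = {b, c, g}
Tree: B1–B2, B2–B3, B3–B4, B4–B5

Every bag has size at most 3, so the width is 3 − 1 = 2 and tw(G) ≤ 2. For the lower bound, G contains the cycle g–f–a–e–d–c–b–g, so G is not a forest; only forests have treewidth ≤ 1, hence tw(G) ≥ 2. Therefore the treewidth is 2.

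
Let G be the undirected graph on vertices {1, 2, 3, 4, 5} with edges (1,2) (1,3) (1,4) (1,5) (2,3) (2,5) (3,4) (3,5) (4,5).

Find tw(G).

3

A width-3 tree decomposition is:
Bags: B1 = {1, 3, 4, 5}  B2 = {1, 2, 3, 5}
Tree: B1–B2
Each bag holds 4 vertices, so the decomposition has width 3, which upper-bounds the treewidth. For the lower bound, the 4 vertices {1, 2, 3, 5} are pairwise adjacent, and any tree decomposition puts a clique entirely inside one bag — forcing width ≥ 3. Therefore the treewidth is 3.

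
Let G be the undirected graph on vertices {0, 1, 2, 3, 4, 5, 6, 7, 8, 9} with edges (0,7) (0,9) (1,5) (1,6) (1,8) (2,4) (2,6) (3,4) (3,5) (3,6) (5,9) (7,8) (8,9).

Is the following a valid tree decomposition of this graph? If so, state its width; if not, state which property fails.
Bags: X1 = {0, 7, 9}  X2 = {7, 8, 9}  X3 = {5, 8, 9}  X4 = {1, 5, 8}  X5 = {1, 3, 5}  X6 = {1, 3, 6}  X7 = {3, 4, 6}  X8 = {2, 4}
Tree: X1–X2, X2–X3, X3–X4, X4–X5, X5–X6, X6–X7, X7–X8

No — edge (6,2) lies in no bag.

A tree decomposition must satisfy three properties: every vertex lies in some bag; for every edge, both endpoints lie together in some bag; and for every vertex, the bags containing it form a connected subtree. Here edge (6,2) lies in no bag, so the decomposition is invalid.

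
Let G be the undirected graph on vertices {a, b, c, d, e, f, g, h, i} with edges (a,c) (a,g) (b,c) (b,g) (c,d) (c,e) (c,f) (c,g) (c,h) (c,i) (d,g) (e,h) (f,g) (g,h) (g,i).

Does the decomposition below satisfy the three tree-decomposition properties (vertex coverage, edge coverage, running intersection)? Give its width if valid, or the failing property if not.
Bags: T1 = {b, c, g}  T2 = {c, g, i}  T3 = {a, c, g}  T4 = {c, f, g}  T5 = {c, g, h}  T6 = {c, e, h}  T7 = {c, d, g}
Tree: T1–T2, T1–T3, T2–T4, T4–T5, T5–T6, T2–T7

Yes; width 2.

Checking the three conditions: (i) the bags cover all of {a, b, c, d, e, f, g, h, i}; (ii) for each edge, some bag contains both endpoints; (iii) the bags containing any fixed vertex form a subtree. All hold, so the decomposition is valid with width 3 − 1 = 2.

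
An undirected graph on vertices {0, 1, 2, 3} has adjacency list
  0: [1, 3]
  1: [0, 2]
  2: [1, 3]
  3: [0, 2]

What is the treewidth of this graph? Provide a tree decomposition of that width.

Treewidth 2.
One optimal decomposition is:
Bags: B1 = {0, 2, 3}  B2 = {0, 1, 2}
Tree: B1–B2

The largest bag has 3 vertices, giving width 2; this decomposition certifies tw(G) ≤ 2. The edges 2–3–0–1–2 form a cycle, so G is not a tree and its treewidth is at least 2. Combining the bounds, tw(G) = 2.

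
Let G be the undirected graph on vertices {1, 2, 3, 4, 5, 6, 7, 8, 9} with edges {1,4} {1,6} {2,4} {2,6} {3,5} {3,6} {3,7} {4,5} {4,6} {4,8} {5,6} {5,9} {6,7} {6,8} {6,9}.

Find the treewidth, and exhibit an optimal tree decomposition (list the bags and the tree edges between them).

The largest bag has 3 vertices, giving width 2; this decomposition certifies tw(G) ≤ 2. Conversely, {5, 6, 9} is a clique of size 3, and the vertices of any clique must share a bag in every tree decomposition; so some bag has ≥ 3 vertices and tw(G) ≥ 2. Hence tw(G) = 2 exactly.

Treewidth 2.
One optimal decomposition is:
Bags: B1 = {4, 5, 6}  B2 = {3, 5, 6}  B3 = {2, 4, 6}  B4 = {1, 4, 6}  B5 = {4, 6, 8}  B6 = {5, 6, 9}  B7 = {3, 6, 7}
Tree: B1–B2, B1–B3, B1–B4, B1–B5, B2–B6, B2–B7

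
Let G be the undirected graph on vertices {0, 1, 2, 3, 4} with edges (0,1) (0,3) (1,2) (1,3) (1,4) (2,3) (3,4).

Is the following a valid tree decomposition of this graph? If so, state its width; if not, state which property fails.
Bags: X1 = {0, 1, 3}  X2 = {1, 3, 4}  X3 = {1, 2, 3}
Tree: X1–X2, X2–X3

Checking the three conditions: (i) the bags cover all of {0, 1, 2, 3, 4}; (ii) for each edge, some bag contains both endpoints; (iii) the bags containing any fixed vertex form a subtree. All hold, so the decomposition is valid with width 3 − 1 = 2.

Yes; width 2.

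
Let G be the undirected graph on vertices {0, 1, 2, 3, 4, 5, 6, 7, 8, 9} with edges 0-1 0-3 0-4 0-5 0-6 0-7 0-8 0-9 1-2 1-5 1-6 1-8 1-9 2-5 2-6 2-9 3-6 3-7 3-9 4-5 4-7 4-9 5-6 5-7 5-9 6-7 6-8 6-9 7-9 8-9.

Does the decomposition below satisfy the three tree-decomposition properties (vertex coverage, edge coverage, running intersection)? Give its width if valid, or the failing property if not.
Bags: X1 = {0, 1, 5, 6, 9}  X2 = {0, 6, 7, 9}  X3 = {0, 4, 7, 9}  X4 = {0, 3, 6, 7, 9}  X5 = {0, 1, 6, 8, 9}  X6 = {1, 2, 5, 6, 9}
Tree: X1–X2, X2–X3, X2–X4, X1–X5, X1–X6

A tree decomposition must satisfy three properties: every vertex lies in some bag; for every edge, both endpoints lie together in some bag; and for every vertex, the bags containing it form a connected subtree. Here edge (5,7) lies in no bag, so the decomposition is invalid.

No — edge (5,7) lies in no bag.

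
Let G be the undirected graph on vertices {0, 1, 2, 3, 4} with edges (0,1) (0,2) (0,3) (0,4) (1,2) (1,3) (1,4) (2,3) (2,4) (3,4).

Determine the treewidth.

A width-4 tree decomposition is:
Bags: B1 = {0, 1, 2, 3, 4}
Tree: (single bag)
A single bag containing all 5 vertices is trivially a valid decomposition of width 4. On the other hand G contains the 5-clique {0, 1, 2, 3, 4}. A clique must lie in a single bag of any decomposition, so no decomposition can have width below 4. Combining the bounds, tw(G) = 4.

4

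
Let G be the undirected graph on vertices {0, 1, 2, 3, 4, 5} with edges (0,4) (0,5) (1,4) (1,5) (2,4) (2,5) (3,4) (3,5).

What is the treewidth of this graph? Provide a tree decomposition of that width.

Treewidth 2.
Bags: B1 = {2, 4, 5}  B2 = {3, 4, 5}  B3 = {0, 4, 5}  B4 = {1, 4, 5}
Tree: B1–B2, B2–B3, B3–B4

Each bag holds 3 vertices, so the decomposition has width 2, which upper-bounds the treewidth. For the lower bound, G contains the cycle 2–5–3–4–2, so G is not a forest; only forests have treewidth ≤ 1, hence tw(G) ≥ 2. Therefore the treewidth is 2.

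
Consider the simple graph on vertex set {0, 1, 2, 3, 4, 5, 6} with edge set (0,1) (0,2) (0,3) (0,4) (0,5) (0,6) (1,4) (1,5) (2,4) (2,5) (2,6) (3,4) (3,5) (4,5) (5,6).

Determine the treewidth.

3

A width-3 tree decomposition is:
Bags: B1 = {0, 3, 4, 5}  B2 = {0, 2, 4, 5}  B3 = {0, 1, 4, 5}  B4 = {0, 2, 5, 6}
Tree: B1–B2, B2–B3, B2–B4
Every bag has size at most 4, so the width is 4 − 1 = 3 and tw(G) ≤ 3. Conversely, {0, 1, 4, 5} is a clique of size 4, and the vertices of any clique must share a bag in every tree decomposition; so some bag has ≥ 4 vertices and tw(G) ≥ 3. Combining the bounds, tw(G) = 3.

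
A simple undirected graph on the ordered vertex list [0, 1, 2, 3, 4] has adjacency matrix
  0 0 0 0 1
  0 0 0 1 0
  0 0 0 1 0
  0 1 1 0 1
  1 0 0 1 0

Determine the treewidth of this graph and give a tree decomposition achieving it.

Each bag holds 2 vertices, so the decomposition has width 1, which upper-bounds the treewidth. G has an edge, so its treewidth is at least 1. Therefore the treewidth is 1.

Treewidth 1.
Bags: B1 = {3, 4}  B2 = {0, 4}  B3 = {2, 3}  B4 = {1, 3}
Tree: B1–B2, B1–B3, B3–B4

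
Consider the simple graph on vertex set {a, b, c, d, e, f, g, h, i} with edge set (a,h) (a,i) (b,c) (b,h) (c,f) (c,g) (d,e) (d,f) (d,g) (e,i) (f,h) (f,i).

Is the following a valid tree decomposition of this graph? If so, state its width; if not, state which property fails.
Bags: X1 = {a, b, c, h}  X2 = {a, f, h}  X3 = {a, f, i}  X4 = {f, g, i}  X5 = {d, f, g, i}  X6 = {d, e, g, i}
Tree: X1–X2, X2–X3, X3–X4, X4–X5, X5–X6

No — edge (c,f) lies in no bag.

A tree decomposition must satisfy three properties: every vertex lies in some bag; for every edge, both endpoints lie together in some bag; and for every vertex, the bags containing it form a connected subtree. Here edge (c,f) lies in no bag, so the decomposition is invalid.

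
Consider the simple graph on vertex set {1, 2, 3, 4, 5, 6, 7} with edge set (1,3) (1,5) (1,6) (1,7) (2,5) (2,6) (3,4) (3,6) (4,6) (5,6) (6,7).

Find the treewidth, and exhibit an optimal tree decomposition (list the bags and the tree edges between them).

Treewidth 2.
Bags: B1 = {1, 3, 6}  B2 = {1, 5, 6}  B3 = {3, 4, 6}  B4 = {1, 6, 7}  B5 = {2, 5, 6}
Tree: B1–B2, B1–B3, B2–B4, B2–B5

Each bag holds 3 vertices, so the decomposition has width 2, which upper-bounds the treewidth. Conversely, {1, 3, 6} is a clique of size 3, and the vertices of any clique must share a bag in every tree decomposition; so some bag has ≥ 3 vertices and tw(G) ≥ 2. Combining the bounds, tw(G) = 2.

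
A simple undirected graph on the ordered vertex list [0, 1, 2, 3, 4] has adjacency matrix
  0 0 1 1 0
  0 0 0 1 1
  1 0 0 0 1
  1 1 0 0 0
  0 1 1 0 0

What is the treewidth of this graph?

2

A width-2 tree decomposition is:
Bags: B1 = {0, 2, 3}  B2 = {2, 3, 4}  B3 = {1, 3, 4}
Tree: B1–B2, B2–B3
Each bag holds 3 vertices, so the decomposition has width 2, which upper-bounds the treewidth. The edges 3–0–2–4–1–3 form a cycle, so G is not a tree and its treewidth is at least 2. Combining the bounds, tw(G) = 2.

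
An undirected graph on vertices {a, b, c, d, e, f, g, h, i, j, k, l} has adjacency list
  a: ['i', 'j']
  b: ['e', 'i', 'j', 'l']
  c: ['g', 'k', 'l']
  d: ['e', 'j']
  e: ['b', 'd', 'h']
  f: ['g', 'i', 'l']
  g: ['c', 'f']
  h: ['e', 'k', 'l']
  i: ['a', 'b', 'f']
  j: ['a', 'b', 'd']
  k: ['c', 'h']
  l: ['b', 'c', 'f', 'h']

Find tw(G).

A width-3 tree decomposition is:
Bags: B1 = {c, f, g, k}  B2 = {c, f, k, l}  B3 = {f, h, k, l}  B4 = {f, h, i, l}  B5 = {b, h, i, l}  B6 = {b, e, h, i}  B7 = {a, b, e, i}  B8 = {a, b, e, j}  B9 = {a, d, e, j}
Tree: B1–B2, B2–B3, B3–B4, B4–B5, B5–B6, B6–B7, B7–B8, B8–B9
Every bag has size at most 4, so the width is 4 − 1 = 3 and tw(G) ≤ 3. For the lower bound: the 4 vertex sets {c,g,k}, {f}, {l}, {b,e,h,i} are disjoint, each induces a connected subgraph, and every pair is joined by at least one edge of G. Contracting each set to a single vertex therefore yields K_{4} as a minor, and since treewidth is minor-monotone, tw(G) ≥ tw(K_{4}) = 3. Therefore the treewidth is 3.

3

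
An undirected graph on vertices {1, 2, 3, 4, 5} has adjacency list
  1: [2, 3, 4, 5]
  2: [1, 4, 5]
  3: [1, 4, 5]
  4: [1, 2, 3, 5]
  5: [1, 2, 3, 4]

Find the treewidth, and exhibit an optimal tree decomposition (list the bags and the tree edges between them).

Treewidth 3.
One such decomposition:
Bags: B1 = {1, 2, 4, 5}  B2 = {1, 3, 4, 5}
Tree: B1–B2

The largest bag has 4 vertices, giving width 3; this decomposition certifies tw(G) ≤ 3. Conversely, {1, 2, 4, 5} is a clique of size 4, and the vertices of any clique must share a bag in every tree decomposition; so some bag has ≥ 4 vertices and tw(G) ≥ 3. Hence tw(G) = 3 exactly.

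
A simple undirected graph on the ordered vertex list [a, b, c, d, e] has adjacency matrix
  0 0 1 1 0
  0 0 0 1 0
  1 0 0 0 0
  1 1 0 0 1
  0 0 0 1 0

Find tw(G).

1

A width-1 tree decomposition is:
Bags: B1 = {b, d}  B2 = {a, d}  B3 = {a, c}  B4 = {d, e}
Tree: B1–B2, B2–B3, B1–B4
Each bag holds 2 vertices, so the decomposition has width 1, which upper-bounds the treewidth. G has an edge, so its treewidth is at least 1. Combining the bounds, tw(G) = 1.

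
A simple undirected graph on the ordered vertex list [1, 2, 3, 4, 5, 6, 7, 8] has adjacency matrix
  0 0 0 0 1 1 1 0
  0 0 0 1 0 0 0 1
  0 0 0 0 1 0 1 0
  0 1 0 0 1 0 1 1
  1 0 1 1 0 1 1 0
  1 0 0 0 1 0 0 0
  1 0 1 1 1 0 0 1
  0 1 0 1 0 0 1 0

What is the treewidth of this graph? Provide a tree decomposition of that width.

Treewidth 2.
One optimal decomposition is:
Bags: B1 = {3, 5, 7}  B2 = {4, 5, 7}  B3 = {4, 7, 8}  B4 = {1, 5, 7}  B5 = {1, 5, 6}  B6 = {2, 4, 8}
Tree: B1–B2, B2–B3, B1–B4, B4–B5, B3–B6

Each bag holds 3 vertices, so the decomposition has width 2, which upper-bounds the treewidth. Conversely, {2, 4, 8} is a clique of size 3, and the vertices of any clique must share a bag in every tree decomposition; so some bag has ≥ 3 vertices and tw(G) ≥ 2. The upper and lower bounds meet at 2, so that is the treewidth.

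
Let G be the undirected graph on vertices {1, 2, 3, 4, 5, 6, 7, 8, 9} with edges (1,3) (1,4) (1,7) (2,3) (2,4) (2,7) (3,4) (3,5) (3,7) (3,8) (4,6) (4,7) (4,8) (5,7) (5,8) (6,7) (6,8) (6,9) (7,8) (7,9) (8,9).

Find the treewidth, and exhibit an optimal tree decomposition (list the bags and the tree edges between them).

Treewidth 3.
Bags: B1 = {4, 6, 7, 8}  B2 = {3, 4, 7, 8}  B3 = {2, 3, 4, 7}  B4 = {3, 5, 7, 8}  B5 = {1, 3, 4, 7}  B6 = {6, 7, 8, 9}
Tree: B1–B2, B2–B3, B2–B4, B3–B5, B1–B6

The largest bag has 4 vertices, giving width 3; this decomposition certifies tw(G) ≤ 3. For the lower bound, the 4 vertices {6, 7, 8, 9} are pairwise adjacent, and any tree decomposition puts a clique entirely inside one bag — forcing width ≥ 3. The upper and lower bounds meet at 3, so that is the treewidth.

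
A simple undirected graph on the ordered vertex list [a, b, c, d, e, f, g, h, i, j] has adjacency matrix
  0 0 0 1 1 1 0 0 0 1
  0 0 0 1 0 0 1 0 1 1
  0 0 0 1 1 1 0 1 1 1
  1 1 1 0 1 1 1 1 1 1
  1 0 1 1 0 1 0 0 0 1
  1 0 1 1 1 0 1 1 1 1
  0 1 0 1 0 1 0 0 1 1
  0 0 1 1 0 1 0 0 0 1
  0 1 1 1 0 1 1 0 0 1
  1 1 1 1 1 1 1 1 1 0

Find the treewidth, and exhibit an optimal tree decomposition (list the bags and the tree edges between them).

Every bag has size at most 5, so the width is 5 − 1 = 4 and tw(G) ≤ 4. On the other hand G contains the 5-clique {d, f, g, i, j}. A clique must lie in a single bag of any decomposition, so no decomposition can have width below 4. Hence tw(G) = 4 exactly.

Treewidth 4.
One optimal decomposition is:
Bags: B1 = {c, d, e, f, j}  B2 = {c, d, f, i, j}  B3 = {d, f, g, i, j}  B4 = {a, d, e, f, j}  B5 = {b, d, g, i, j}  B6 = {c, d, f, h, j}
Tree: B1–B2, B2–B3, B1–B4, B3–B5, B1–B6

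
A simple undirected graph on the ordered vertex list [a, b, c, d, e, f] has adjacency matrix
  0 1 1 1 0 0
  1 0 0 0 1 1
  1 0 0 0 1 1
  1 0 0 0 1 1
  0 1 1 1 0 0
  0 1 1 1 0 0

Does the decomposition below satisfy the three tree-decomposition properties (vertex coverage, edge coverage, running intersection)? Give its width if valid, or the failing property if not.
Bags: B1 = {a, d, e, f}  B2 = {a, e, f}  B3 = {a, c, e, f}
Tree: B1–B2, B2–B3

A tree decomposition must satisfy three properties: every vertex lies in some bag; for every edge, both endpoints lie together in some bag; and for every vertex, the bags containing it form a connected subtree. Here vertex b appears in no bag, so the decomposition is invalid.

No — vertex b appears in no bag.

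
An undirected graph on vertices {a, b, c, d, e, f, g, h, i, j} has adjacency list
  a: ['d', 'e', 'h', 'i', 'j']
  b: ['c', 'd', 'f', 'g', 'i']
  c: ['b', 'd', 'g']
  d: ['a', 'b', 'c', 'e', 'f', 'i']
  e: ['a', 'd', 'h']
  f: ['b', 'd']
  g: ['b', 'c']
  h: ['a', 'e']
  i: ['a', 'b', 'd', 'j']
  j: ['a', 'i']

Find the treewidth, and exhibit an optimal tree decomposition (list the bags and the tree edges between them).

Treewidth 2.
One such decomposition:
Bags: B1 = {a, d, e}  B2 = {a, d, i}  B3 = {a, i, j}  B4 = {a, e, h}  B5 = {b, d, i}  B6 = {b, c, d}  B7 = {b, d, f}  B8 = {b, c, g}
Tree: B1–B2, B2–B3, B1–B4, B2–B5, B5–B6, B6–B7, B6–B8

Each bag holds 3 vertices, so the decomposition has width 2, which upper-bounds the treewidth. Conversely, {a, d, e} is a clique of size 3, and the vertices of any clique must share a bag in every tree decomposition; so some bag has ≥ 3 vertices and tw(G) ≥ 2. Therefore the treewidth is 2.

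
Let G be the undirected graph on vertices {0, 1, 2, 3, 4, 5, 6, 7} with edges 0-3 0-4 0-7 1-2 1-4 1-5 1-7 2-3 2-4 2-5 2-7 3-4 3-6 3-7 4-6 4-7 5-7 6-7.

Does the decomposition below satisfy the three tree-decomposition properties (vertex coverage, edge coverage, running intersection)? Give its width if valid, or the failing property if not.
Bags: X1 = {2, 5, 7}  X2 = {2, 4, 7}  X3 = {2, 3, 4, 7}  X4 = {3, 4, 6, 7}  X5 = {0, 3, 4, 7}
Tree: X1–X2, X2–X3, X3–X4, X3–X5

No — vertex 1 appears in no bag.

A tree decomposition must satisfy three properties: every vertex lies in some bag; for every edge, both endpoints lie together in some bag; and for every vertex, the bags containing it form a connected subtree. Here vertex 1 appears in no bag, so the decomposition is invalid.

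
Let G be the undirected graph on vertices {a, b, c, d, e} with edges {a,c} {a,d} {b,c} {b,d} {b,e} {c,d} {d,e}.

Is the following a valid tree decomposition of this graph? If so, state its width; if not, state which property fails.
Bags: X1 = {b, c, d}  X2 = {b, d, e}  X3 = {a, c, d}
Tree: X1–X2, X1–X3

Vertex coverage: the bags together contain {a, b, c, d, e}, the full vertex set. Edge coverage: each edge of G has both endpoints in at least one bag. Running intersection: for every vertex, the bags containing it form a connected subtree. All three properties hold, so this is a valid tree decomposition of width max|bag| − 1 = 2, and hence tw(G) ≤ 2.

Yes; width 2.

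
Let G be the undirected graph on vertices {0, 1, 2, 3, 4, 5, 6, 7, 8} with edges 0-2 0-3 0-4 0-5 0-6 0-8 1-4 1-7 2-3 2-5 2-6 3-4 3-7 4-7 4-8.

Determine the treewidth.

2

A width-2 tree decomposition is:
Bags: B1 = {0, 2, 3}  B2 = {0, 2, 5}  B3 = {0, 2, 6}  B4 = {0, 3, 4}  B5 = {3, 4, 7}  B6 = {0, 4, 8}  B7 = {1, 4, 7}
Tree: B1–B2, B1–B3, B1–B4, B4–B5, B4–B6, B5–B7
Every bag has size at most 3, so the width is 3 − 1 = 2 and tw(G) ≤ 2. Conversely, {0, 4, 8} is a clique of size 3, and the vertices of any clique must share a bag in every tree decomposition; so some bag has ≥ 3 vertices and tw(G) ≥ 2. The upper and lower bounds meet at 2, so that is the treewidth.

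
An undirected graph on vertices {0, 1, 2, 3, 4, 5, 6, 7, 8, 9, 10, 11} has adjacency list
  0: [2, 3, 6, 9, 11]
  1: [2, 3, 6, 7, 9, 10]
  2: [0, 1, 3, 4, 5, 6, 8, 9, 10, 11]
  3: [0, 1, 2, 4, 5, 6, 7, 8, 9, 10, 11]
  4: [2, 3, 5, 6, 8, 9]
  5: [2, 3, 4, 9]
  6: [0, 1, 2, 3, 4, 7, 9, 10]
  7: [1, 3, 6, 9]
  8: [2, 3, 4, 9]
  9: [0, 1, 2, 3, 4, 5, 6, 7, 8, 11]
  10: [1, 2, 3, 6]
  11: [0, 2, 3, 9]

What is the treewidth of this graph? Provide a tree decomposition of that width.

Every bag has size at most 5, so the width is 5 − 1 = 4 and tw(G) ≤ 4. Conversely, {0, 2, 3, 9, 11} is a clique of size 5, and the vertices of any clique must share a bag in every tree decomposition; so some bag has ≥ 5 vertices and tw(G) ≥ 4. Hence tw(G) = 4 exactly.

Treewidth 4.
One such decomposition:
Bags: B1 = {0, 2, 3, 6, 9}  B2 = {2, 3, 4, 6, 9}  B3 = {2, 3, 4, 5, 9}  B4 = {1, 2, 3, 6, 9}  B5 = {1, 2, 3, 6, 10}  B6 = {0, 2, 3, 9, 11}  B7 = {1, 3, 6, 7, 9}  B8 = {2, 3, 4, 8, 9}
Tree: B1–B2, B2–B3, B1–B4, B4–B5, B1–B6, B4–B7, B3–B8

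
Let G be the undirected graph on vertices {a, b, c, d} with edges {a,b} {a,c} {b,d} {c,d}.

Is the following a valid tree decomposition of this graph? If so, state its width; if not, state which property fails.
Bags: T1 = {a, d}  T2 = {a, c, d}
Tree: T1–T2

No — vertex b appears in no bag.

A tree decomposition must satisfy three properties: every vertex lies in some bag; for every edge, both endpoints lie together in some bag; and for every vertex, the bags containing it form a connected subtree. Here vertex b appears in no bag, so the decomposition is invalid.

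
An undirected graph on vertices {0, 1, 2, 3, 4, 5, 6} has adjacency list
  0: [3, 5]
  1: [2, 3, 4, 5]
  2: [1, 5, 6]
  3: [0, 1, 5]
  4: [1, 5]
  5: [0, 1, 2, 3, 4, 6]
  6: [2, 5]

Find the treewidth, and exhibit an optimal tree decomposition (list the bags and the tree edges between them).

The largest bag has 3 vertices, giving width 2; this decomposition certifies tw(G) ≤ 2. Conversely, {0, 3, 5} is a clique of size 3, and the vertices of any clique must share a bag in every tree decomposition; so some bag has ≥ 3 vertices and tw(G) ≥ 2. Combining the bounds, tw(G) = 2.

Treewidth 2.
Bags: B1 = {1, 2, 5}  B2 = {1, 4, 5}  B3 = {1, 3, 5}  B4 = {0, 3, 5}  B5 = {2, 5, 6}
Tree: B1–B2, B1–B3, B3–B4, B1–B5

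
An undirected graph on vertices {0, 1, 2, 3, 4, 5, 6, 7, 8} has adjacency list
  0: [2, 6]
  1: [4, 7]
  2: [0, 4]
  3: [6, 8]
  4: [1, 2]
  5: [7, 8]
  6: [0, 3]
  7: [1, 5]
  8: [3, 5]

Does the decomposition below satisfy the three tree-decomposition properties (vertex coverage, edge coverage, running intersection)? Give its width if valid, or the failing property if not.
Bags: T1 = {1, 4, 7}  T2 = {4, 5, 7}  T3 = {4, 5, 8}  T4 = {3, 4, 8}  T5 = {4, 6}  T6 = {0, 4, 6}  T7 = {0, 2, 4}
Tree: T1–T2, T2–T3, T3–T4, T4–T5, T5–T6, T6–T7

No — edge (3,6) lies in no bag.

A tree decomposition must satisfy three properties: every vertex lies in some bag; for every edge, both endpoints lie together in some bag; and for every vertex, the bags containing it form a connected subtree. Here edge (3,6) lies in no bag, so the decomposition is invalid.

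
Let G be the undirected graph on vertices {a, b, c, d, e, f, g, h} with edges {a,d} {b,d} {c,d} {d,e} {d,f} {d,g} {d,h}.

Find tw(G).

A width-1 tree decomposition is:
Bags: B1 = {c, d}  B2 = {d, h}  B3 = {d, e}  B4 = {b, d}  B5 = {a, d}  B6 = {d, g}  B7 = {d, f}
Tree: B1–B2, B1–B3, B2–B4, B3–B5, B4–B6, B6–B7
Each bag holds 2 vertices, so the decomposition has width 1, which upper-bounds the treewidth. G has an edge, so its treewidth is at least 1. Hence tw(G) = 1 exactly.

1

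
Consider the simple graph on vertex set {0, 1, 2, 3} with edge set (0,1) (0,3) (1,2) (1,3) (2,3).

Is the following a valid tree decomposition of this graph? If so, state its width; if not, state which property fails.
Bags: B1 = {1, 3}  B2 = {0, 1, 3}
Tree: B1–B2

A tree decomposition must satisfy three properties: every vertex lies in some bag; for every edge, both endpoints lie together in some bag; and for every vertex, the bags containing it form a connected subtree. Here vertex 2 appears in no bag, so the decomposition is invalid.

No — vertex 2 appears in no bag.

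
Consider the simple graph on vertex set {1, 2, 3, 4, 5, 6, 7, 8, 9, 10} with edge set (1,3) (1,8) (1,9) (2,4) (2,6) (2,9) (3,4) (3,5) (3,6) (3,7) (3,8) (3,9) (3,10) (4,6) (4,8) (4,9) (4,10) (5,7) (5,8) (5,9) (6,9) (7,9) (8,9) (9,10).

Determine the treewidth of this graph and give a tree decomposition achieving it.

Treewidth 3.
One optimal decomposition is:
Bags: B1 = {3, 4, 6, 9}  B2 = {2, 4, 6, 9}  B3 = {3, 4, 9, 10}  B4 = {3, 4, 8, 9}  B5 = {3, 5, 8, 9}  B6 = {1, 3, 8, 9}  B7 = {3, 5, 7, 9}
Tree: B1–B2, B1–B3, B3–B4, B4–B5, B5–B6, B5–B7

Each bag holds 4 vertices, so the decomposition has width 3, which upper-bounds the treewidth. On the other hand G contains the 4-clique {2, 4, 6, 9}. A clique must lie in a single bag of any decomposition, so no decomposition can have width below 3. The upper and lower bounds meet at 3, so that is the treewidth.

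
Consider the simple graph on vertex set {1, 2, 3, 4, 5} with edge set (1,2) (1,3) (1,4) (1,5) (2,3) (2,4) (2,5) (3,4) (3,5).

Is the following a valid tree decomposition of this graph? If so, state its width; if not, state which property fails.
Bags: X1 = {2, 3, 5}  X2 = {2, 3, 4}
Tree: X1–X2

No — vertex 1 appears in no bag.

A tree decomposition must satisfy three properties: every vertex lies in some bag; for every edge, both endpoints lie together in some bag; and for every vertex, the bags containing it form a connected subtree. Here vertex 1 appears in no bag, so the decomposition is invalid.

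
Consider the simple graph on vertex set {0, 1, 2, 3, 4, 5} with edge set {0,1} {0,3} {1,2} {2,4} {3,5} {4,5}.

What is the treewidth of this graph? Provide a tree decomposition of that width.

Treewidth 2.
One such decomposition:
Bags: B1 = {0, 1, 3}  B2 = {1, 2, 3}  B3 = {2, 3, 4}  B4 = {3, 4, 5}
Tree: B1–B2, B2–B3, B3–B4

The largest bag has 3 vertices, giving width 2; this decomposition certifies tw(G) ≤ 2. The edges 3–0–1–2–4–5–3 form a cycle, so G is not a tree and its treewidth is at least 2. Therefore the treewidth is 2.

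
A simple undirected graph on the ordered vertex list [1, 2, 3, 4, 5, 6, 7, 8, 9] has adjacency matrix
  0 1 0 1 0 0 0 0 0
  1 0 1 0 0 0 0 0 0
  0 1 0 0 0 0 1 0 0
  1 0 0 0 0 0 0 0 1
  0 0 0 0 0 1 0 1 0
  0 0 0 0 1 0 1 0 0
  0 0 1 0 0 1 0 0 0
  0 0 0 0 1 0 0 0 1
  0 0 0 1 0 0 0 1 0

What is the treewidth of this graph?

A width-2 tree decomposition is:
Bags: B1 = {5, 6, 8}  B2 = {6, 7, 8}  B3 = {3, 7, 8}  B4 = {2, 3, 8}  B5 = {1, 2, 8}  B6 = {1, 4, 8}  B7 = {4, 8, 9}
Tree: B1–B2, B2–B3, B3–B4, B4–B5, B5–B6, B6–B7
The largest bag has 3 vertices, giving width 2; this decomposition certifies tw(G) ≤ 2. For the lower bound, G contains the cycle 8–5–6–7–3–2–1–4–9–8, so G is not a forest; only forests have treewidth ≤ 1, hence tw(G) ≥ 2. The upper and lower bounds meet at 2, so that is the treewidth.

2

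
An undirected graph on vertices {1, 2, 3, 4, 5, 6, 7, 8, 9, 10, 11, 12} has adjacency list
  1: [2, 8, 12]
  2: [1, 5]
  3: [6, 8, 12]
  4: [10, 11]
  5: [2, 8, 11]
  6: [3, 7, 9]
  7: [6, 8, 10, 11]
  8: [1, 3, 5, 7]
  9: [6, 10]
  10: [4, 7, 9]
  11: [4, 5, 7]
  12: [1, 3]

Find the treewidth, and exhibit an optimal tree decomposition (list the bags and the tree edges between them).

Treewidth 3.
One such decomposition:
Bags: B1 = {1, 2, 3, 12}  B2 = {1, 2, 3, 8}  B3 = {2, 3, 5, 8}  B4 = {3, 5, 6, 8}  B5 = {5, 6, 7, 8}  B6 = {5, 6, 7, 11}  B7 = {6, 7, 9, 11}  B8 = {7, 9, 10, 11}  B9 = {4, 9, 10, 11}
Tree: B1–B2, B2–B3, B3–B4, B4–B5, B5–B6, B6–B7, B7–B8, B8–B9

The largest bag has 4 vertices, giving width 3; this decomposition certifies tw(G) ≤ 3. For the lower bound: the 4 vertex sets {1,2,12}, {3}, {8}, {5,6,7,11} are disjoint, each induces a connected subgraph, and every pair is joined by at least one edge of G. Contracting each set to a single vertex therefore yields K_{4} as a minor, and since treewidth is minor-monotone, tw(G) ≥ tw(K_{4}) = 3. The upper and lower bounds meet at 3, so that is the treewidth.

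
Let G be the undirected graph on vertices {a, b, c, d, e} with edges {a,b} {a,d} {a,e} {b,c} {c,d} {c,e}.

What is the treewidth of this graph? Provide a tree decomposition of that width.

Every bag has size at most 3, so the width is 3 − 1 = 2 and tw(G) ≤ 2. The edges a–d–c–b–a form a cycle, so G is not a tree and its treewidth is at least 2. Combining the bounds, tw(G) = 2.

Treewidth 2.
Bags: B1 = {a, c, d}  B2 = {a, b, c}  B3 = {a, c, e}
Tree: B1–B2, B2–B3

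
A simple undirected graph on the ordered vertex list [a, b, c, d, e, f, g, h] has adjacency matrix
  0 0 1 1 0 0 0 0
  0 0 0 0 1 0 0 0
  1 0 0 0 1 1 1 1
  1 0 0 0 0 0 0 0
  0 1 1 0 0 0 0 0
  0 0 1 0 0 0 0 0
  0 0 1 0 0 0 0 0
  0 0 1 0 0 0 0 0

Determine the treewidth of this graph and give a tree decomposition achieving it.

The largest bag has 2 vertices, giving width 1; this decomposition certifies tw(G) ≤ 1. Since G has at least one edge (e.g. c–f), it is not an edgeless graph, so tw(G) ≥ 1. Combining the bounds, tw(G) = 1.

Treewidth 1.
One such decomposition:
Bags: B1 = {c, f}  B2 = {a, c}  B3 = {c, e}  B4 = {b, e}  B5 = {c, h}  B6 = {c, g}  B7 = {a, d}
Tree: B1–B2, B1–B3, B3–B4, B3–B5, B2–B6, B2–B7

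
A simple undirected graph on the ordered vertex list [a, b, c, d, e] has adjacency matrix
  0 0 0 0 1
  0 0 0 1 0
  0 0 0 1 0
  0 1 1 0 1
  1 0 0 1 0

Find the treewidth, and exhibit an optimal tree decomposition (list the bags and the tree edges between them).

Every bag has size at most 2, so the width is 2 − 1 = 1 and tw(G) ≤ 1. G has an edge, so its treewidth is at least 1. Hence tw(G) = 1 exactly.

Treewidth 1.
One optimal decomposition is:
Bags: B1 = {d, e}  B2 = {a, e}  B3 = {c, d}  B4 = {b, d}
Tree: B1–B2, B1–B3, B1–B4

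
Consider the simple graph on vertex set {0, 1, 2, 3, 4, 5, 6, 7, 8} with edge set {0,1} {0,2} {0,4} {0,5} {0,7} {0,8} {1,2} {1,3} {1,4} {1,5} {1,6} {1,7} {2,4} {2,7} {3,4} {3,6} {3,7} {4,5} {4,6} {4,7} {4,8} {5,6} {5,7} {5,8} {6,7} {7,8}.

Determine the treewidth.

A width-4 tree decomposition is:
Bags: B1 = {1, 4, 5, 6, 7}  B2 = {0, 1, 4, 5, 7}  B3 = {1, 3, 4, 6, 7}  B4 = {0, 1, 2, 4, 7}  B5 = {0, 4, 5, 7, 8}
Tree: B1–B2, B1–B3, B2–B4, B2–B5
Each bag holds 5 vertices, so the decomposition has width 4, which upper-bounds the treewidth. Conversely, {0, 4, 5, 7, 8} is a clique of size 5, and the vertices of any clique must share a bag in every tree decomposition; so some bag has ≥ 5 vertices and tw(G) ≥ 4. Combining the bounds, tw(G) = 4.

4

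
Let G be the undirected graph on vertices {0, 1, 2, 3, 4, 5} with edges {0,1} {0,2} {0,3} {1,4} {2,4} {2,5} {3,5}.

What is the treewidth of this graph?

2

A width-2 tree decomposition is:
Bags: B1 = {2, 3, 5}  B2 = {0, 2, 3}  B3 = {0, 2, 4}  B4 = {0, 1, 4}
Tree: B1–B2, B2–B3, B3–B4
Every bag has size at most 3, so the width is 3 − 1 = 2 and tw(G) ≤ 2. Since 5–3–0–2–5 is a cycle in G, G is not acyclic. Forests are exactly the graphs of treewidth ≤ 1, so tw(G) ≥ 2. Therefore the treewidth is 2.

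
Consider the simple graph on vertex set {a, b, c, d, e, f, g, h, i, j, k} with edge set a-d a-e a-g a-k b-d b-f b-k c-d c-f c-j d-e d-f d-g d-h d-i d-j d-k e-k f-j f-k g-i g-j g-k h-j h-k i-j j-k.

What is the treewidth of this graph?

A width-3 tree decomposition is:
Bags: B1 = {d, f, j, k}  B2 = {d, h, j, k}  B3 = {d, g, j, k}  B4 = {d, g, i, j}  B5 = {a, d, g, k}  B6 = {b, d, f, k}  B7 = {c, d, f, j}  B8 = {a, d, e, k}
Tree: B1–B2, B2–B3, B3–B4, B3–B5, B1–B6, B1–B7, B5–B8
Every bag has size at most 4, so the width is 4 − 1 = 3 and tw(G) ≤ 3. For the lower bound, the 4 vertices {c, d, f, j} are pairwise adjacent, and any tree decomposition puts a clique entirely inside one bag — forcing width ≥ 3. The upper and lower bounds meet at 3, so that is the treewidth.

3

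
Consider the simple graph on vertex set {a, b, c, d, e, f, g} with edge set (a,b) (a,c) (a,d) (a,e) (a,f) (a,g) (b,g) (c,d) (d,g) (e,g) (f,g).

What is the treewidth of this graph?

2

A width-2 tree decomposition is:
Bags: B1 = {a, b, g}  B2 = {a, d, g}  B3 = {a, e, g}  B4 = {a, f, g}  B5 = {a, c, d}
Tree: B1–B2, B2–B3, B3–B4, B2–B5
The largest bag has 3 vertices, giving width 2; this decomposition certifies tw(G) ≤ 2. On the other hand G contains the 3-clique {a, d, g}. A clique must lie in a single bag of any decomposition, so no decomposition can have width below 2. Therefore the treewidth is 2.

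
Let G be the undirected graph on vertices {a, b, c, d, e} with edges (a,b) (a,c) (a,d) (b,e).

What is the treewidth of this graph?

A width-1 tree decomposition is:
Bags: B1 = {a, b}  B2 = {b, e}  B3 = {a, c}  B4 = {a, d}
Tree: B1–B2, B1–B3, B3–B4
Each bag holds 2 vertices, so the decomposition has width 1, which upper-bounds the treewidth. G has an edge, so its treewidth is at least 1. Hence tw(G) = 1 exactly.

1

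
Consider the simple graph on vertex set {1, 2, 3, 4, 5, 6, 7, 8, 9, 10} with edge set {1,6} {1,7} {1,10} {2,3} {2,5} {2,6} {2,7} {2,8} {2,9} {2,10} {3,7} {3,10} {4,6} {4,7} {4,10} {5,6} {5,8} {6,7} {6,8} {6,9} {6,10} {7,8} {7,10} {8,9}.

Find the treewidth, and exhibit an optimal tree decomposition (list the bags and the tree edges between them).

Treewidth 3.
One optimal decomposition is:
Bags: B1 = {2, 6, 7, 10}  B2 = {4, 6, 7, 10}  B3 = {1, 6, 7, 10}  B4 = {2, 3, 7, 10}  B5 = {2, 6, 7, 8}  B6 = {2, 6, 8, 9}  B7 = {2, 5, 6, 8}
Tree: B1–B2, B2–B3, B1–B4, B1–B5, B5–B6, B5–B7

The largest bag has 4 vertices, giving width 3; this decomposition certifies tw(G) ≤ 3. For the lower bound, the 4 vertices {2, 3, 7, 10} are pairwise adjacent, and any tree decomposition puts a clique entirely inside one bag — forcing width ≥ 3. Therefore the treewidth is 3.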